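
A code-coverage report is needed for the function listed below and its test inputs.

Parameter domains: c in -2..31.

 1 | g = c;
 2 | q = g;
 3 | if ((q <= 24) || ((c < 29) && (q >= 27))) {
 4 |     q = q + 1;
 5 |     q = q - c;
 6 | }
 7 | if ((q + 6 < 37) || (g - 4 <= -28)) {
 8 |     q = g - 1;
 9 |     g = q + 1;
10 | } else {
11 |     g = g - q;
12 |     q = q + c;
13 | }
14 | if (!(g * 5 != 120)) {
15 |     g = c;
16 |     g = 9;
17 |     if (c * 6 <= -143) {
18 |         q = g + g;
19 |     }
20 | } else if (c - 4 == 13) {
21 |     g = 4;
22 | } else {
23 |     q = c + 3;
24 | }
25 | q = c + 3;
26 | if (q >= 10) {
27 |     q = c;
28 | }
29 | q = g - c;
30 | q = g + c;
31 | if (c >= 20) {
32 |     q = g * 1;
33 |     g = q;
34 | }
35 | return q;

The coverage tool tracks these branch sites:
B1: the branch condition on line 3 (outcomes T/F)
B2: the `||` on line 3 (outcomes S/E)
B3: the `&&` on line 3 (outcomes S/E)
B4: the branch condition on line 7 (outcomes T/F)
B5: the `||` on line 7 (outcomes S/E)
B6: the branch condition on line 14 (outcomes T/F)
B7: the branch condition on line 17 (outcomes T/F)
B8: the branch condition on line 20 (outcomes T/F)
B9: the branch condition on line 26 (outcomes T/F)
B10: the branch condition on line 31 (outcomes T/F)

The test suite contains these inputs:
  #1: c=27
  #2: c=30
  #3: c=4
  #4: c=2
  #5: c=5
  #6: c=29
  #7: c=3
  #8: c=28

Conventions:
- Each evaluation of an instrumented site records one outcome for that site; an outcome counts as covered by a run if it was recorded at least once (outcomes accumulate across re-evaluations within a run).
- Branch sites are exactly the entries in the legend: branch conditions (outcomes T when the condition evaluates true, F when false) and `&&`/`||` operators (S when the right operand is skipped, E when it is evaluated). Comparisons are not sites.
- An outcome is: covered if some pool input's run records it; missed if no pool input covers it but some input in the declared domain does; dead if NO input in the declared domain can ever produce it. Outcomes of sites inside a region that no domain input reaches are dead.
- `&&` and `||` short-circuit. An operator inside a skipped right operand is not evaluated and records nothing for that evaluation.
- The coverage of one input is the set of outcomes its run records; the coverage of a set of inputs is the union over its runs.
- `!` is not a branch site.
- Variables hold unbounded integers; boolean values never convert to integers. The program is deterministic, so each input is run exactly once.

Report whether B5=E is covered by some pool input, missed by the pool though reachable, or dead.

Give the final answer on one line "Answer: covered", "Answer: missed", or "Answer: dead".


no pool input records B5=E
but domain input (c=31) does record it -> reachable, so missed
Answer: missed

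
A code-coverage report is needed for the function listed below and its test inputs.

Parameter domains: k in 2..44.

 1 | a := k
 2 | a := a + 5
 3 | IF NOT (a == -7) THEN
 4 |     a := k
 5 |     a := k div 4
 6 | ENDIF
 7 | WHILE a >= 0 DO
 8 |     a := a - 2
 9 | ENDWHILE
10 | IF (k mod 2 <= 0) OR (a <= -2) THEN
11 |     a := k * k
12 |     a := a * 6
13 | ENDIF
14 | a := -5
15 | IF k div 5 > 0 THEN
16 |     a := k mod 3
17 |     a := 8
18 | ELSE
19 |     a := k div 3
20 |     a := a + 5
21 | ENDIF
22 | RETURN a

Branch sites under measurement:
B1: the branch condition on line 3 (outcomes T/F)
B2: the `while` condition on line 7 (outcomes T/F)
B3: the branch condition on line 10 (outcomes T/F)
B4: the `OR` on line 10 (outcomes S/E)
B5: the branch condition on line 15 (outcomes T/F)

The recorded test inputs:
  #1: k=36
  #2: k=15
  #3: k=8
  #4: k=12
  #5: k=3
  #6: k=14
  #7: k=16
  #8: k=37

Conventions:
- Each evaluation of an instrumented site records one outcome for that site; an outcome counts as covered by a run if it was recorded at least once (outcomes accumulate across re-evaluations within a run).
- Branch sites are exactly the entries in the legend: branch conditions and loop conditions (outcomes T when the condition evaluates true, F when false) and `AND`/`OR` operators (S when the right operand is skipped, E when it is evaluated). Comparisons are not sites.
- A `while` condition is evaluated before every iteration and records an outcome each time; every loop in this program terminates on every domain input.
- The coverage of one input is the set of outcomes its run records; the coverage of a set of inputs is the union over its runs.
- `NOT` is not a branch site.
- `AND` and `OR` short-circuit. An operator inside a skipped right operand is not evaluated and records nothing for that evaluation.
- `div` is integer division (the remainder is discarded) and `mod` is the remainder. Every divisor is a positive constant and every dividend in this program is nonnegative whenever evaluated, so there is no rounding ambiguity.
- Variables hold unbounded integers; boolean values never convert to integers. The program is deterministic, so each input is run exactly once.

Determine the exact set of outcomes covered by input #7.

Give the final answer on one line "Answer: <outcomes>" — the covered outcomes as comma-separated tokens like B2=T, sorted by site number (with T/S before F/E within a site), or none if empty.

Event log for input #7 (k=16):
  B1->T, B2->T, B2->T, B2->T, B2->F, B4->S, B3->T, B5->T
collecting distinct outcomes: B1=T, B2=T, B2=F, B3=T, B4=S, B5=T

Answer: B1=T, B2=T, B2=F, B3=T, B4=S, B5=T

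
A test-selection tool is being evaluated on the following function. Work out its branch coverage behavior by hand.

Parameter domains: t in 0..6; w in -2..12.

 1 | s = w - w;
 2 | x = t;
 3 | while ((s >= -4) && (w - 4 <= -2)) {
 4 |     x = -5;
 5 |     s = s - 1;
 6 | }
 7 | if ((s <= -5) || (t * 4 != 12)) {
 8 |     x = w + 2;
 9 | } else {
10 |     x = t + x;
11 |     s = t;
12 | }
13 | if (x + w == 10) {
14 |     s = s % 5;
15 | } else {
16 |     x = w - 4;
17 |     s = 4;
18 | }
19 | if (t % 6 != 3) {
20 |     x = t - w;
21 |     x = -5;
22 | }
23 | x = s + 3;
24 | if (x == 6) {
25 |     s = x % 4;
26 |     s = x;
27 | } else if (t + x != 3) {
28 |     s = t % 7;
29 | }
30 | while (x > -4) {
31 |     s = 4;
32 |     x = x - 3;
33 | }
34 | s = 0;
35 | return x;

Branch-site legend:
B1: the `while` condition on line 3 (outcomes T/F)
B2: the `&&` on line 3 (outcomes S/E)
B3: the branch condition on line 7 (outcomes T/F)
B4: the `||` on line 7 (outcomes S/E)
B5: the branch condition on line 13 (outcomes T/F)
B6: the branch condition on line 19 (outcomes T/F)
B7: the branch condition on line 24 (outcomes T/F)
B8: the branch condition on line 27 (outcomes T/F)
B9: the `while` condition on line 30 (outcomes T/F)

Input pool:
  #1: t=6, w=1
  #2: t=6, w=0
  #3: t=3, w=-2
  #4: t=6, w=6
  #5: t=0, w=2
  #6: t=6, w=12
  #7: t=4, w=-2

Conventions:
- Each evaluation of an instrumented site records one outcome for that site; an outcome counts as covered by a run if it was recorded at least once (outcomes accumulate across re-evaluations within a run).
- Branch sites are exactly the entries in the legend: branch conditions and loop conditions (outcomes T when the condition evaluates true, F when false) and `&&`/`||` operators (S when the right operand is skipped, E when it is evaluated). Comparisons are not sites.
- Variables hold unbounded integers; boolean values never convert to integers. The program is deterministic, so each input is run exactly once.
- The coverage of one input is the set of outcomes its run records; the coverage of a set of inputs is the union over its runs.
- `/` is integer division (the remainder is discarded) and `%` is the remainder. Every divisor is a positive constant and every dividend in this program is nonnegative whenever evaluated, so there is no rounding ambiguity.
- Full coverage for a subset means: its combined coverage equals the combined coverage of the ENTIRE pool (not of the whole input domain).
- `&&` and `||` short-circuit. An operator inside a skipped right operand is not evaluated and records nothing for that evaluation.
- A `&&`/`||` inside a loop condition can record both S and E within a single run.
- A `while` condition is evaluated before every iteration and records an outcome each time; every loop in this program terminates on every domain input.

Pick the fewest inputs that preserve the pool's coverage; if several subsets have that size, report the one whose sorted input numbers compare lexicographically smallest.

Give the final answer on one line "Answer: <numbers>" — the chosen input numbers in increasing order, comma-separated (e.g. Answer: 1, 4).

test 1 (t=6, w=1) fires B2->E, B1->T, B2->E, B1->T, B2->E, B1->T, B2->E, B1->T, B2->E, B1->T, B2->S, B1->F, B4->S, B3->T, ...; hits B1=T, B1=F, B2=S, B2=E, B3=T, B4=S, B5=F, B6=T, B7=F, B8=T, B9=T, B9=F
test 2 (t=6, w=0) fires B2->E, B1->T, B2->E, B1->T, B2->E, B1->T, B2->E, B1->T, B2->E, B1->T, B2->S, B1->F, B4->S, B3->T, ...; hits B1=T, B1=F, B2=S, B2=E, B3=T, B4=S, B5=F, B6=T, B7=F, B8=T, B9=T, B9=F
test 3 (t=3, w=-2) fires B2->E, B1->T, B2->E, B1->T, B2->E, B1->T, B2->E, B1->T, B2->E, B1->T, B2->S, B1->F, B4->S, B3->T, ...; hits B1=T, B1=F, B2=S, B2=E, B3=T, B4=S, B5=F, B6=F, B7=F, B8=T, B9=T, B9=F
test 4 (t=6, w=6) fires B2->E, B1->F, B4->E, B3->T, B5->F, B6->T, B7->F, B8->T, B9->T, B9->T, B9->T, B9->T, B9->F; hits B1=F, B2=E, B3=T, B4=E, B5=F, B6=T, B7=F, B8=T, B9=T, B9=F
test 5 (t=0, w=2) fires B2->E, B1->T, B2->E, B1->T, B2->E, B1->T, B2->E, B1->T, B2->E, B1->T, B2->S, B1->F, B4->S, B3->T, ...; hits B1=T, B1=F, B2=S, B2=E, B3=T, B4=S, B5=F, B6=T, B7=F, B8=T, B9=T, B9=F
test 6 (t=6, w=12) fires B2->E, B1->F, B4->E, B3->T, B5->F, B6->T, B7->F, B8->T, B9->T, B9->T, B9->T, B9->T, B9->F; hits B1=F, B2=E, B3=T, B4=E, B5=F, B6=T, B7=F, B8=T, B9=T, B9=F
test 7 (t=4, w=-2) fires B2->E, B1->T, B2->E, B1->T, B2->E, B1->T, B2->E, B1->T, B2->E, B1->T, B2->S, B1->F, B4->S, B3->T, ...; hits B1=T, B1=F, B2=S, B2=E, B3=T, B4=S, B5=F, B6=T, B7=F, B8=T, B9=T, B9=F
pool-wide coverage (14 outcomes): B1=T, B1=F, B2=S, B2=E, B3=T, B4=S, B4=E, B5=F, B6=T, B6=F, B7=F, B8=T, B9=T, B9=F
checked all size-1 subsets: none covers 14 outcomes (max 12/14)
inputs {3, 4} (size 2) cover everything; no size-2 subset with a lexicographically smaller index list covers all 14

Answer: 3, 4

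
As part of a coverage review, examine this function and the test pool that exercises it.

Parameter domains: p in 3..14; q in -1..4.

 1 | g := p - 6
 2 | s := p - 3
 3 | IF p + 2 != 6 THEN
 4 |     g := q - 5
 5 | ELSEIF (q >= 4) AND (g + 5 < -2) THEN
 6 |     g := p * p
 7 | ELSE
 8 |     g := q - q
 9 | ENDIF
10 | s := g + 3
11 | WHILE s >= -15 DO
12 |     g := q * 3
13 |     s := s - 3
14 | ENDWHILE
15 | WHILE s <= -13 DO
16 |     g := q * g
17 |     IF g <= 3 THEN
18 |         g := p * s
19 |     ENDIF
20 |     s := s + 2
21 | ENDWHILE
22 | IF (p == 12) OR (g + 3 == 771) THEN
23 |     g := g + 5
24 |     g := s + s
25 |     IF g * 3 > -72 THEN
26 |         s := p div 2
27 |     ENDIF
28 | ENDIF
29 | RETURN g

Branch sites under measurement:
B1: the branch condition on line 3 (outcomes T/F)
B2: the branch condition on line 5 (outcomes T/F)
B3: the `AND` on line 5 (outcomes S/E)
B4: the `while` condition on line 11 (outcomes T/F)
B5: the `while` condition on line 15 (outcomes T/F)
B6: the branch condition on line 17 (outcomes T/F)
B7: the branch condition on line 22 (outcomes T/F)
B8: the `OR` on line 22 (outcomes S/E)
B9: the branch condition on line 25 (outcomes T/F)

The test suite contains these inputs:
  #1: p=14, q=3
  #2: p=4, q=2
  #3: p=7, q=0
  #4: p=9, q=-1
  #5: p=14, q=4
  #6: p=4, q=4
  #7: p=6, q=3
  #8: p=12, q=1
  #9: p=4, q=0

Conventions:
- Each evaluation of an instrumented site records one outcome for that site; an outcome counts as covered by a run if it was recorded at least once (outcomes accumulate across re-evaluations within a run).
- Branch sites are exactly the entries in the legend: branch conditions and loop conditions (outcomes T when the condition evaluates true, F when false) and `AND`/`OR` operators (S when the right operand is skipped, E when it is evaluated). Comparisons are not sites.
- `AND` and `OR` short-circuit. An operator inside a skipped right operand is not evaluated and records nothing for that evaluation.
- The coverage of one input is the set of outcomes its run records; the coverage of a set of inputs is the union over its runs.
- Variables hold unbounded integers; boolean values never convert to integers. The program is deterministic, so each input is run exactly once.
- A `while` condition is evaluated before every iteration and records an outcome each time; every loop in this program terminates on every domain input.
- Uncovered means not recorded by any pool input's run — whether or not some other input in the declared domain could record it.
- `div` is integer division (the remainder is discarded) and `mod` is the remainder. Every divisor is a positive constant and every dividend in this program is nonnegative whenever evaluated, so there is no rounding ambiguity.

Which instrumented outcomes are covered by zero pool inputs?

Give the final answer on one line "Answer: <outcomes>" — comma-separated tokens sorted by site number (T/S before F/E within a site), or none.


test 1 (p=14, q=3) hits B1=T, B4=T, B4=F, B5=T, B5=F, B6=F, B7=F, B8=E
test 2 (p=4, q=2) hits B1=F, B2=F, B3=S, B4=T, B4=F, B5=T, B5=F, B6=F, B7=F, B8=E
test 3 (p=7, q=0) hits B1=T, B4=T, B4=F, B5=T, B5=F, B6=T, B7=F, B8=E
test 4 (p=9, q=-1) hits B1=T, B4=T, B4=F, B5=T, B5=F, B6=T, B6=F, B7=F, B8=E
test 5 (p=14, q=4) hits B1=T, B4=T, B4=F, B5=T, B5=F, B6=F, B7=F, B8=E
test 6 (p=4, q=4) hits B1=F, B2=F, B3=E, B4=T, B4=F, B5=T, B5=F, B6=F, B7=T, B8=E, B9=F
test 7 (p=6, q=3) hits B1=T, B4=T, B4=F, B5=T, B5=F, B6=F, B7=F, B8=E
test 8 (p=12, q=1) hits B1=T, B4=T, B4=F, B5=T, B5=F, B6=T, B7=T, B8=S, B9=F
test 9 (p=4, q=0) hits B1=F, B2=F, B3=S, B4=T, B4=F, B5=T, B5=F, B6=T, B7=F, B8=E
union over the pool: B1=T, B1=F, B2=F, B3=S, B3=E, B4=T, B4=F, B5=T, B5=F, B6=T, B6=F, B7=T, B7=F, B8=S, B8=E, B9=F
uncovered (2 of 18): B2=T, B9=T
Answer: B2=T, B9=T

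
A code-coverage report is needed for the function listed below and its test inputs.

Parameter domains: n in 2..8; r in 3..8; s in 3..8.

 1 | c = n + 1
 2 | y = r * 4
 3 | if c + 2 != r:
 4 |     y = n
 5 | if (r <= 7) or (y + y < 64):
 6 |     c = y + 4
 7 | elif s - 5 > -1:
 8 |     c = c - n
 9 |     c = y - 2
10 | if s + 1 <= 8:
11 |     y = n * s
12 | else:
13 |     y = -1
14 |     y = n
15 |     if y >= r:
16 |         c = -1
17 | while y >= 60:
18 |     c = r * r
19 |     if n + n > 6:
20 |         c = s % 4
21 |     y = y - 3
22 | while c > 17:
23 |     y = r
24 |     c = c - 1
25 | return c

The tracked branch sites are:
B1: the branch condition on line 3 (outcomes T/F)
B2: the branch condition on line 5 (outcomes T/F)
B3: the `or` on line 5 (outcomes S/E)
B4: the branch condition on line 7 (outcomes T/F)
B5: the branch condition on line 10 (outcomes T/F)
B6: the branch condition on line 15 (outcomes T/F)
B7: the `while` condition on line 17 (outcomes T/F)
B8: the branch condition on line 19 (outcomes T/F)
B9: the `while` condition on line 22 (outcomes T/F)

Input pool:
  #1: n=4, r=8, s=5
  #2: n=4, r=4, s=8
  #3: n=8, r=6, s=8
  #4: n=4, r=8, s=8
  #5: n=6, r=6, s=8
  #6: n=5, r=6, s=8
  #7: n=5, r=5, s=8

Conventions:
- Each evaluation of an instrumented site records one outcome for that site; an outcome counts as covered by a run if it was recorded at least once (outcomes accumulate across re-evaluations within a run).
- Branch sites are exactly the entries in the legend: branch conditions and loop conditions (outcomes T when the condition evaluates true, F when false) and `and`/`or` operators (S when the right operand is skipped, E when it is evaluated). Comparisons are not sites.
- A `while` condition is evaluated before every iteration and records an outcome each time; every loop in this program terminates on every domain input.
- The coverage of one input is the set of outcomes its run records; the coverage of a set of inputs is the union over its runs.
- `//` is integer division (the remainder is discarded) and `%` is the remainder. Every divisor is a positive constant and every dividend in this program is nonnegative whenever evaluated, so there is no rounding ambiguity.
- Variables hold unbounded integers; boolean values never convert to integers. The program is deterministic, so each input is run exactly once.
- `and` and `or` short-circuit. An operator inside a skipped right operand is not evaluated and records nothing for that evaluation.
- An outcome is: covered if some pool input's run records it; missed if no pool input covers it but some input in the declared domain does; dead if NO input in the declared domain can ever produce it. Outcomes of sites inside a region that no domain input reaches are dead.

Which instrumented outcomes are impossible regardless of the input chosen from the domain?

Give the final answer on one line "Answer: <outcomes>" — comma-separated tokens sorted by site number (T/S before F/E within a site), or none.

sweeping the full domain (252 inputs) for each outcome:
  B7=T: zero occurrences over every domain input -> dead
  B8=T: zero occurrences over every domain input -> dead
  B8=F: zero occurrences over every domain input -> dead
  reachable outcomes have witnesses, e.g. B1=T (e.g. n=2, r=3, s=3), B1=F (e.g. n=2, r=5, s=3), B2=T (e.g. n=2, r=3, s=3), B2=F (e.g. n=5, r=8, s=3)

Answer: B7=T, B8=T, B8=F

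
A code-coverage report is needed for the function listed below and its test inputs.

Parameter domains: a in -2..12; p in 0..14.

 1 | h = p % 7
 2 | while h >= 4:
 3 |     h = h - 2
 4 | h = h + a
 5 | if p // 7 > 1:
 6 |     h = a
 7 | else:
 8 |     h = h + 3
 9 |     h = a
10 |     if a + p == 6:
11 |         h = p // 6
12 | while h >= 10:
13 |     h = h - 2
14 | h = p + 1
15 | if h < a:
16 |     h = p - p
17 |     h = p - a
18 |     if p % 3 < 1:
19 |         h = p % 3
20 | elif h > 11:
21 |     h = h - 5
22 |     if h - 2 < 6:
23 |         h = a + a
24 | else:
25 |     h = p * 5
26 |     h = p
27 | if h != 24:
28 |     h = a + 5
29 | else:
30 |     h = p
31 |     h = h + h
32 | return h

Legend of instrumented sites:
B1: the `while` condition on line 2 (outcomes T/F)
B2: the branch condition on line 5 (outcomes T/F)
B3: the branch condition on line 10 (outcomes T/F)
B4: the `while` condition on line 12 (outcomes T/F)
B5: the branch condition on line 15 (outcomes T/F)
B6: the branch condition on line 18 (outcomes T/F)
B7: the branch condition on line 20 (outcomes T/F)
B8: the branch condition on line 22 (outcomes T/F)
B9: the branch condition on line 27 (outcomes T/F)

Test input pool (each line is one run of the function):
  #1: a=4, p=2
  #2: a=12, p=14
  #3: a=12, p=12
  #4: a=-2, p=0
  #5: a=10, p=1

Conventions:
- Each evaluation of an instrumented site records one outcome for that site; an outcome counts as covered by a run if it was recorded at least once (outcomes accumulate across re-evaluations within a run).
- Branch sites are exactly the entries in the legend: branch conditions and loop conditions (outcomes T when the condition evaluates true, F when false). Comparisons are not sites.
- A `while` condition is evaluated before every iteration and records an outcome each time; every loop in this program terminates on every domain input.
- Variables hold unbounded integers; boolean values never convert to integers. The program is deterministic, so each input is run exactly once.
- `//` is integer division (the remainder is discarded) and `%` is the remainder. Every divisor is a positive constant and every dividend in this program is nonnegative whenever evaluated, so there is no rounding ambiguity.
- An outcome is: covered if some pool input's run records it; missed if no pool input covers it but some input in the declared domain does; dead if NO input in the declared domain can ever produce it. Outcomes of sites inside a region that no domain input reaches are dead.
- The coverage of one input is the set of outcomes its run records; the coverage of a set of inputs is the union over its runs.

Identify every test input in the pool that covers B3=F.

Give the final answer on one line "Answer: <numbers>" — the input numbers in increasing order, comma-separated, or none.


input #1 (a=4, p=2): does not record B3=F
input #2 (a=12, p=14): does not record B3=F
input #3 (a=12, p=12): records B3=F
input #4 (a=-2, p=0): records B3=F
input #5 (a=10, p=1): records B3=F
Answer: 3, 4, 5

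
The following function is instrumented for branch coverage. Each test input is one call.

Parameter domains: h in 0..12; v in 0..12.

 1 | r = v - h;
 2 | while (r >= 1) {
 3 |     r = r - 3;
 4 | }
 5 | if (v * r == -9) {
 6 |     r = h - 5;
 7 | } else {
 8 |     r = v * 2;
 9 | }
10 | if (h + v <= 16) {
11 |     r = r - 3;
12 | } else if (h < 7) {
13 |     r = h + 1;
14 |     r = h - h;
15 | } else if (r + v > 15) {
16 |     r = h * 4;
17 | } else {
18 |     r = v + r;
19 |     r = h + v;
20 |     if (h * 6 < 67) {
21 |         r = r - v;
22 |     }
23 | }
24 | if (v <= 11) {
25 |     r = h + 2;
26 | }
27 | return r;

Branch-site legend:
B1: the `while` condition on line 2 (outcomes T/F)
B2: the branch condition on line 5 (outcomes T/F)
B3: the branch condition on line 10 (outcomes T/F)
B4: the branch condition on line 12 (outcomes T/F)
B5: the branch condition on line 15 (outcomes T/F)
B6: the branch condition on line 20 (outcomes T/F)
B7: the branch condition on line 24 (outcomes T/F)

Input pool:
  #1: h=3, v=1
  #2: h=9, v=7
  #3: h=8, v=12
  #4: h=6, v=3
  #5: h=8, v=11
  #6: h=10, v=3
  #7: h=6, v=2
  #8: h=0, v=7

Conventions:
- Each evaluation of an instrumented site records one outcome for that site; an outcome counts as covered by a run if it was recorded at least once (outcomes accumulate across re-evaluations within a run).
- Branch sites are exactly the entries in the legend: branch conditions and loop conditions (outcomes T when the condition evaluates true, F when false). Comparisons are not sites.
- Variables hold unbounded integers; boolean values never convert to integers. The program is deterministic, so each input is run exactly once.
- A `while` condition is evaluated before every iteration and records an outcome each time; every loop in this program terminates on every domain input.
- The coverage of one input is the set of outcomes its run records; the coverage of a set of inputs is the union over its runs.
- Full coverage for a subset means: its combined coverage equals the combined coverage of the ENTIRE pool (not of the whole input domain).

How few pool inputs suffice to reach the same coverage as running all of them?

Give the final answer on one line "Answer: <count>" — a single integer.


input #1, h=3, v=1: events B1->F, B2->F, B3->T, B7->T; outcomes B1=F, B2=F, B3=T, B7=T
input #2, h=9, v=7: events B1->F, B2->F, B3->T, B7->T; outcomes B1=F, B2=F, B3=T, B7=T
input #3, h=8, v=12: events B1->T, B1->T, B1->F, B2->F, B3->F, B4->F, B5->T, B7->F; outcomes B1=T, B1=F, B2=F, B3=F, B4=F, B5=T, B7=F
input #4, h=6, v=3: events B1->F, B2->T, B3->T, B7->T; outcomes B1=F, B2=T, B3=T, B7=T
input #5, h=8, v=11: events B1->T, B1->F, B2->F, B3->F, B4->F, B5->T, B7->T; outcomes B1=T, B1=F, B2=F, B3=F, B4=F, B5=T, B7=T
input #6, h=10, v=3: events B1->F, B2->F, B3->T, B7->T; outcomes B1=F, B2=F, B3=T, B7=T
input #7, h=6, v=2: events B1->F, B2->F, B3->T, B7->T; outcomes B1=F, B2=F, B3=T, B7=T
input #8, h=0, v=7: events B1->T, B1->T, B1->T, B1->F, B2->F, B3->T, B7->T; outcomes B1=T, B1=F, B2=F, B3=T, B7=T
together the pool reaches 10 outcomes: B1=T, B1=F, B2=T, B2=F, B3=T, B3=F, B4=F, B5=T, B7=T, B7=F
checked all size-1 subsets: none covers 10 outcomes (max 7/10)
size 2: inputs {3, 4} cover all 10 outcomes, and no lexicographically smaller subset of this size does
Answer: 2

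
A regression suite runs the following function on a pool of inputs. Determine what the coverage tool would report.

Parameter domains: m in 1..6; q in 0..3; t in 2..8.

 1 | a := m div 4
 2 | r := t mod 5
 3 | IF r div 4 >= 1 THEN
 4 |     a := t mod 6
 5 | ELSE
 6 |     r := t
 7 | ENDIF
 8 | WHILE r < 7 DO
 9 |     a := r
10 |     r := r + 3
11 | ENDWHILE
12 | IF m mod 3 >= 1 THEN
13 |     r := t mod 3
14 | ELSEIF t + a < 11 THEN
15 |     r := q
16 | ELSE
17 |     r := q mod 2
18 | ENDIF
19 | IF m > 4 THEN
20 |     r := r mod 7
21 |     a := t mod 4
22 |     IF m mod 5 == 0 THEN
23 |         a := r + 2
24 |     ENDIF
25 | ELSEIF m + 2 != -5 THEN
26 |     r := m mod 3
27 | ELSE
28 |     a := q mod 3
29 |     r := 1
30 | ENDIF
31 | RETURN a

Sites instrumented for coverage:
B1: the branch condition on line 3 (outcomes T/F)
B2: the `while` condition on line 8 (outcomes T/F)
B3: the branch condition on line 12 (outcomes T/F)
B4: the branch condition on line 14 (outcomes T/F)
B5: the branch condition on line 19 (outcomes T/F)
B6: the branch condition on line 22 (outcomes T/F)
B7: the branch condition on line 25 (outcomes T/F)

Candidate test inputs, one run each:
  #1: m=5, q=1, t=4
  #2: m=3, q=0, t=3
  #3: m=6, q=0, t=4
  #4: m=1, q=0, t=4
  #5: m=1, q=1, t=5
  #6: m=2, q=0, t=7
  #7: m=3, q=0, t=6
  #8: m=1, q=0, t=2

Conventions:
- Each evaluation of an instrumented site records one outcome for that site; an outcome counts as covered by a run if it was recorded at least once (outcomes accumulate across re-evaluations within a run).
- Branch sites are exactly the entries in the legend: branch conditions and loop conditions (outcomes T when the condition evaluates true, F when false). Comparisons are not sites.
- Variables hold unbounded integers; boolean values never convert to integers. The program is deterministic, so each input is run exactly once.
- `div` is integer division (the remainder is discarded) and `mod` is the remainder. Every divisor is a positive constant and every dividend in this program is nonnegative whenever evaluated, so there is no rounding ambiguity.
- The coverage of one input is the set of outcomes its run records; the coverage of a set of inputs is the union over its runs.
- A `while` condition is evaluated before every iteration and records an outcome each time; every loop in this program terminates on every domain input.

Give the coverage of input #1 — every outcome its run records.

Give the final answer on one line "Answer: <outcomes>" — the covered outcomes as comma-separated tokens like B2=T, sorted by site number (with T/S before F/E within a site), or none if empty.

Event log for input #1 (m=5, q=1, t=4):
  B1->T, B2->T, B2->F, B3->T, B5->T, B6->T
deduplicating events, the covered set is: B1=T, B2=T, B2=F, B3=T, B5=T, B6=T

Answer: B1=T, B2=T, B2=F, B3=T, B5=T, B6=T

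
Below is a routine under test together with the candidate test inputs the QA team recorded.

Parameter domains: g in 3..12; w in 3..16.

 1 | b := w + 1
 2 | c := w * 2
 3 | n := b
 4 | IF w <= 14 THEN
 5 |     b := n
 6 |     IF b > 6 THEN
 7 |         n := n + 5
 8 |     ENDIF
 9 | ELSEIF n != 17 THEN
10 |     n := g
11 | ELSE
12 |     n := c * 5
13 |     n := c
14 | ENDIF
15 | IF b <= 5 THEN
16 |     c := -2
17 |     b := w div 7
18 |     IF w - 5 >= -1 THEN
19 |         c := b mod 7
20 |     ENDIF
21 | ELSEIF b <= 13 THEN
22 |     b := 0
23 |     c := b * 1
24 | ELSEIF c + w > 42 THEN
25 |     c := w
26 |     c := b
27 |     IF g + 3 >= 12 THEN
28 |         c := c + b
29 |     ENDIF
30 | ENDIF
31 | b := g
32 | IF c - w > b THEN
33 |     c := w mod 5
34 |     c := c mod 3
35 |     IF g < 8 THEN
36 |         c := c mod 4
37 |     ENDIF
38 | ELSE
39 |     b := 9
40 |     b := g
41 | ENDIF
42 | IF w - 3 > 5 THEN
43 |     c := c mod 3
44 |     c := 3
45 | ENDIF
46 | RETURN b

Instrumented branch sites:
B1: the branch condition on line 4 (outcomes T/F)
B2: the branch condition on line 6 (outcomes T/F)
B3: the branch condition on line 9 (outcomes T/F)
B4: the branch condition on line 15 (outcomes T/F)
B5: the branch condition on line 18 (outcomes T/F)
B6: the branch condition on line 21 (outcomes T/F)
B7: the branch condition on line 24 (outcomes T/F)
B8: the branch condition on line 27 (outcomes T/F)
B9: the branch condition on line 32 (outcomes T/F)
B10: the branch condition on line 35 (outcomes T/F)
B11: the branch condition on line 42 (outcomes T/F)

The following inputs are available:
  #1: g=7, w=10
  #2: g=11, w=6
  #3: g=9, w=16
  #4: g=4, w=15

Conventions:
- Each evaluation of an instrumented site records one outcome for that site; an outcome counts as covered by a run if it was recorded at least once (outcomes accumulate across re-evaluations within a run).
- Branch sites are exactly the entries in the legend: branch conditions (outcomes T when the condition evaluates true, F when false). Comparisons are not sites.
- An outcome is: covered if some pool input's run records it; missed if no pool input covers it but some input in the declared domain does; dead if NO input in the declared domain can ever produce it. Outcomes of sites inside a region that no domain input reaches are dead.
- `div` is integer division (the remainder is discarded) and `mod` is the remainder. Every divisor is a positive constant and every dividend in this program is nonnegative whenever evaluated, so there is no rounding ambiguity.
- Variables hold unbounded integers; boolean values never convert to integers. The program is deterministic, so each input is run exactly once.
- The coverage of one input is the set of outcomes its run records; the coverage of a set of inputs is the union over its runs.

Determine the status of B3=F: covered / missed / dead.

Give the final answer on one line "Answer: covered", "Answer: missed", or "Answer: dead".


B3=F is recorded by pool input(s) 3 -> covered
Answer: covered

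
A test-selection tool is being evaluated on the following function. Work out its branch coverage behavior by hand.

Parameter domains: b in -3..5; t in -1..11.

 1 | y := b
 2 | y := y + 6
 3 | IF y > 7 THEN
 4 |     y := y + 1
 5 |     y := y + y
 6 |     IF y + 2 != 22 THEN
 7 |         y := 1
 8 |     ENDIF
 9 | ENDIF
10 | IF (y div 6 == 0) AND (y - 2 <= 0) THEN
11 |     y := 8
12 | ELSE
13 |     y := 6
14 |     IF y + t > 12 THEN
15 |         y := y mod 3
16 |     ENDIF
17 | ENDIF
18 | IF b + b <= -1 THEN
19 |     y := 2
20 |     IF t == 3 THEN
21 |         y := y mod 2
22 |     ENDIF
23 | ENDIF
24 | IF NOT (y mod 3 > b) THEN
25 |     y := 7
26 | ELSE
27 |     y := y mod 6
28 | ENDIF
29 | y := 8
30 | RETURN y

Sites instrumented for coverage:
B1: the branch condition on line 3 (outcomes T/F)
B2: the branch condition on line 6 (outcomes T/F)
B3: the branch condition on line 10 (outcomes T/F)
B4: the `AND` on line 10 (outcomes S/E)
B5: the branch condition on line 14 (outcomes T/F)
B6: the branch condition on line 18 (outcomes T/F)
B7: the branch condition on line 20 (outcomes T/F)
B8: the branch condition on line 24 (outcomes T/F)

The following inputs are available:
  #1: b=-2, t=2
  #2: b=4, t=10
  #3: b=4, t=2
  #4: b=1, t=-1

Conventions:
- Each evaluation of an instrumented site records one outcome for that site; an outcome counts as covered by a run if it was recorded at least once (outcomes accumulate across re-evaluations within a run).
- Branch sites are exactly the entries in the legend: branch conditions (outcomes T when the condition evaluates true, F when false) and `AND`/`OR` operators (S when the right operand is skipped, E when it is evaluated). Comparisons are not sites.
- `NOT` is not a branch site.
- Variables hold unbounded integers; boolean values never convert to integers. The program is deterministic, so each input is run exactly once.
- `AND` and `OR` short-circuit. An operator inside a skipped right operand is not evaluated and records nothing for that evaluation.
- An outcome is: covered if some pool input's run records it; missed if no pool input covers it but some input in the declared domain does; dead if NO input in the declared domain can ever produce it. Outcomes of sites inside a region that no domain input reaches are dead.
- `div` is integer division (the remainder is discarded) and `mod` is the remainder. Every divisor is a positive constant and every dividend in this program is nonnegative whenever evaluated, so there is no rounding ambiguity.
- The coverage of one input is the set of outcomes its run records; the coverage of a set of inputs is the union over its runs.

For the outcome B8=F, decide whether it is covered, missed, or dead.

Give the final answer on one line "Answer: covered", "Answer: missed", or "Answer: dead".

B8=F is recorded by pool input(s) 1 -> covered

Answer: covered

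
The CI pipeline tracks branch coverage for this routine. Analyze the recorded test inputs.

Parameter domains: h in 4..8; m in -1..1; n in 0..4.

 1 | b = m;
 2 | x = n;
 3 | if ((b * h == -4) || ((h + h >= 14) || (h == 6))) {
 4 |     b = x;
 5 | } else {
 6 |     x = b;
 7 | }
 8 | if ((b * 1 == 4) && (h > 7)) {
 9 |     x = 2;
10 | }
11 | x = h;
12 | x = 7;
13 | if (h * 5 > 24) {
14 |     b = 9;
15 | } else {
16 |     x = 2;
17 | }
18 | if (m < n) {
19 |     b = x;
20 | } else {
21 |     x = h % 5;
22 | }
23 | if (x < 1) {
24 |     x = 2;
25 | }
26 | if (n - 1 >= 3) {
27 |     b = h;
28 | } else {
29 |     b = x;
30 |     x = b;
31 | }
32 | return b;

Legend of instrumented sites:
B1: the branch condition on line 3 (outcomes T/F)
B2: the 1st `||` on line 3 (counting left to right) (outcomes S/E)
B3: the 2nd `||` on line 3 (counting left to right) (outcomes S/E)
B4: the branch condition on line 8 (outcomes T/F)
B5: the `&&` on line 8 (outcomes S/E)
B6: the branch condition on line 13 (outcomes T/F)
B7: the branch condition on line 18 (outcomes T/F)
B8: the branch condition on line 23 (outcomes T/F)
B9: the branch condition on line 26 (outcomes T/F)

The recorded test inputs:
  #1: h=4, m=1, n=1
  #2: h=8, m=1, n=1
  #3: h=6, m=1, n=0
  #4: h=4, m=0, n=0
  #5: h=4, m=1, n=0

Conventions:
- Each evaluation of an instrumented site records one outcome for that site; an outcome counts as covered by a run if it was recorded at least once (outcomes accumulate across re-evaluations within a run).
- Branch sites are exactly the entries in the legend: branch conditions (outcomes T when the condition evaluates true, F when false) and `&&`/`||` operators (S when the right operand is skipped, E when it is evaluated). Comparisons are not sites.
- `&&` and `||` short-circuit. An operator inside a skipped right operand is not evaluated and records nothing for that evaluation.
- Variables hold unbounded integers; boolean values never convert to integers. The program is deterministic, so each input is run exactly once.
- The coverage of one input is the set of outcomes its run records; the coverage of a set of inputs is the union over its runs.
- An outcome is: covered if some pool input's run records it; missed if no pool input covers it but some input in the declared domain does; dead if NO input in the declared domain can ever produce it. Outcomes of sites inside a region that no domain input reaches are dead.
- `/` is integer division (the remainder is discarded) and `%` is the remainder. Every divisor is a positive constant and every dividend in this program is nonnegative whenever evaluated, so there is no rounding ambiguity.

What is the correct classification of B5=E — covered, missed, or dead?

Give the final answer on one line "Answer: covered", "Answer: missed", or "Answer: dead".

no pool input records B5=E
but domain input (h=4, m=-1, n=4) does record it -> reachable, so missed

Answer: missed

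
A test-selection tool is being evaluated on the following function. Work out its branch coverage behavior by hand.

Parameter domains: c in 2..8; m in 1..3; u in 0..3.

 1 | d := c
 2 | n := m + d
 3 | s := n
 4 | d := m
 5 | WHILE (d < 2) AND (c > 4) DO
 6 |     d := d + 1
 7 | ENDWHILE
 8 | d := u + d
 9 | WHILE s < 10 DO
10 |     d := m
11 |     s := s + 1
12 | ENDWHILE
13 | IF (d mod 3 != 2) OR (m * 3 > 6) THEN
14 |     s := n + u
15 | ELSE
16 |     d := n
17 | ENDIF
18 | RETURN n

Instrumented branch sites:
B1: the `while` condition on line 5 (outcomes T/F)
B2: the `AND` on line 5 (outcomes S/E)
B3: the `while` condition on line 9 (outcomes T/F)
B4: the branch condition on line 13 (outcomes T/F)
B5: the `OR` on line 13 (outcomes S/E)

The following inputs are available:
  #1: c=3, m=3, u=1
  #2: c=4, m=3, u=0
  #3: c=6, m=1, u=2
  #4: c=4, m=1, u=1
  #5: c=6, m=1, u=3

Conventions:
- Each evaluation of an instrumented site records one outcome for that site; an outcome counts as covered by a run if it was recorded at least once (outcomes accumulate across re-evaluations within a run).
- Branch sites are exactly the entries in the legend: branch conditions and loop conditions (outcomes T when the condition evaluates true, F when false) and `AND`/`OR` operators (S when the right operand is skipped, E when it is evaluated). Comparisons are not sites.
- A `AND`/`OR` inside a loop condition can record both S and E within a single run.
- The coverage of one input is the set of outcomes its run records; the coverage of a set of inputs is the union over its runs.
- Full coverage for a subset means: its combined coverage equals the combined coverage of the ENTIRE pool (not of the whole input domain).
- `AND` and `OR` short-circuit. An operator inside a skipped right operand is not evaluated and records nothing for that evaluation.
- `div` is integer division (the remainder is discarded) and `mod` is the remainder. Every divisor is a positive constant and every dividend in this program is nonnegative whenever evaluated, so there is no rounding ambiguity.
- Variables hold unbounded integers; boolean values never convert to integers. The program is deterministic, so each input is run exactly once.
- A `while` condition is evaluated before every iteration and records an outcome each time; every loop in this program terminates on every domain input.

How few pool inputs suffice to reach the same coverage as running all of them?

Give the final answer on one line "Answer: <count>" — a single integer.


run #1 (c=3, m=3, u=1) records B1=F, B2=S, B3=T, B3=F, B4=T, B5=S
run #2 (c=4, m=3, u=0) records B1=F, B2=S, B3=T, B3=F, B4=T, B5=S
run #3 (c=6, m=1, u=2) records B1=T, B1=F, B2=S, B2=E, B3=T, B3=F, B4=T, B5=S
run #4 (c=4, m=1, u=1) records B1=F, B2=E, B3=T, B3=F, B4=T, B5=S
run #5 (c=6, m=1, u=3) records B1=T, B1=F, B2=S, B2=E, B3=T, B3=F, B4=T, B5=S
the full pool covers 8 outcomes: B1=T, B1=F, B2=S, B2=E, B3=T, B3=F, B4=T, B5=S
at size 1, {3} reaches all 8 outcomes; every lexicographically earlier size-1 subset fails
Answer: 1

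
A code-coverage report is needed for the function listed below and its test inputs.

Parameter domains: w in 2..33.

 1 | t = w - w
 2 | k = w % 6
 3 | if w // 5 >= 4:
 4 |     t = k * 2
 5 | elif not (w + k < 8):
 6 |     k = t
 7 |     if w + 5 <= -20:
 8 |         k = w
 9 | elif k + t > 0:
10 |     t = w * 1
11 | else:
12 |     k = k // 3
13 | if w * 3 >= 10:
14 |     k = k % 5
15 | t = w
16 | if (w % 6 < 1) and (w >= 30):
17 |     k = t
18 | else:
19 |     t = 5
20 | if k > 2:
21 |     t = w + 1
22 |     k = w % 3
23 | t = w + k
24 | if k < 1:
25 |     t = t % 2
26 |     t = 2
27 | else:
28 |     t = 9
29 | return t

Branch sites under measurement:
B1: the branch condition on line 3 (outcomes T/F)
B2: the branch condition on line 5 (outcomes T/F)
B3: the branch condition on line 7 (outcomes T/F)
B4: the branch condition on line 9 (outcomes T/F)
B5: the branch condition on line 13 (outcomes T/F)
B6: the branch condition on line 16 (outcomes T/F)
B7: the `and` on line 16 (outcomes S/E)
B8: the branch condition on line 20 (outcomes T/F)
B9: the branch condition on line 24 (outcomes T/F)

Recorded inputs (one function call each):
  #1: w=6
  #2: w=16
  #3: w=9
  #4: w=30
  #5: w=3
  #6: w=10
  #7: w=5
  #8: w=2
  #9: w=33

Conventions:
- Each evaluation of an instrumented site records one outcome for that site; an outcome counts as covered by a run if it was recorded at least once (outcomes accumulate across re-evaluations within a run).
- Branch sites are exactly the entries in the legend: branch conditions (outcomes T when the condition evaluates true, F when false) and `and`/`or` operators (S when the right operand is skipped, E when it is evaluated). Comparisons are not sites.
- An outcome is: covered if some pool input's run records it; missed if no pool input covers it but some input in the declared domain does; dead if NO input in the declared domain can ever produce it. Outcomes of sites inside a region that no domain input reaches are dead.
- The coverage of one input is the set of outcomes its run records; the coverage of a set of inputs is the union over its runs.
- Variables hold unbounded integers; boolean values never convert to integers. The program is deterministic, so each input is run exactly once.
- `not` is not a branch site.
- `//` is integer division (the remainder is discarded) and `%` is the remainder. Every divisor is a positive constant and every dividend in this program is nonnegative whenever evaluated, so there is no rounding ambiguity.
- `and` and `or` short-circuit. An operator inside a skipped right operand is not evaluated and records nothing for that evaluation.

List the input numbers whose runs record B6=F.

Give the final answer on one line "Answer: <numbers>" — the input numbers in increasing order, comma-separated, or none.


input #1 (w=6): produces B6=F
input #2 (w=16): produces B6=F
input #3 (w=9): produces B6=F
input #4 (w=30): does not produce B6=F
input #5 (w=3): produces B6=F
input #6 (w=10): produces B6=F
input #7 (w=5): produces B6=F
input #8 (w=2): produces B6=F
input #9 (w=33): produces B6=F
Answer: 1, 2, 3, 5, 6, 7, 8, 9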